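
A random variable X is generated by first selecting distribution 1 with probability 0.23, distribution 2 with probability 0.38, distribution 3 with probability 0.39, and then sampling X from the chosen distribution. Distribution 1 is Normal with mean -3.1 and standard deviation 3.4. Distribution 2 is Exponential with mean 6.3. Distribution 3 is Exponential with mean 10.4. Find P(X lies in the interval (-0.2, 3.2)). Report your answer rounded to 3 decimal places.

Conditional on each component, P(-0.2 < X < 3.2): 1: 0.164901; 2: 0.398264; 3: 0.264859.
By total probability, P(-0.2 < X < 3.2) = 0.23·0.164901 + 0.38·0.398264 + 0.39·0.264859 = 0.292562.

0.293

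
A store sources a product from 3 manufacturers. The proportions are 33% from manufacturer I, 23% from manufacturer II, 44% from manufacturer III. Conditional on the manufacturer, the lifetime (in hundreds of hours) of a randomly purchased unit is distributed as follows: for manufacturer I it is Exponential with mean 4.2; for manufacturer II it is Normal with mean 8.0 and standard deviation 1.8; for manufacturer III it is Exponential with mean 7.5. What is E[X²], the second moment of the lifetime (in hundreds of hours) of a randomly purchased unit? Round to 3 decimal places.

For each component E[X²] = Var + (mean)², giving I: 35.28; II: 67.24; III: 112.5.
Overall E[X²] = 0.33·35.28 + 0.23·67.24 + 0.44·112.5 = 76.6076.

76.608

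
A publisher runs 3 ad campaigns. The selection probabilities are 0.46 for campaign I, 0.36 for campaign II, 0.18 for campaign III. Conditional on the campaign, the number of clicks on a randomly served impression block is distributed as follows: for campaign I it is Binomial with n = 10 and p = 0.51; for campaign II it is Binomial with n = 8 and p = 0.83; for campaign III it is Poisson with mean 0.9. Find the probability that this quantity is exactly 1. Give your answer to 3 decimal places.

Conditional on each campaign, P(X = 1): I: 0.00830491; II: 2.72465e-05; III: 0.365913.
By total probability, P(X = 1) = 0.46·0.00830491 + 0.36·2.72465e-05 + 0.18·0.365913 = 0.0696944.

0.070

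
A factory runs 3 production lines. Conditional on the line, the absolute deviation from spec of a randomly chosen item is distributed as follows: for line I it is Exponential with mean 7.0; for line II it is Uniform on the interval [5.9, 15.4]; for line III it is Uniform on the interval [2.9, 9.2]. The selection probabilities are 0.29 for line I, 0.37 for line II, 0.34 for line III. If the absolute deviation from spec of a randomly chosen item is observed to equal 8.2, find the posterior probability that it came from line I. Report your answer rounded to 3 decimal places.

0.121

Likelihoods f(8.2 | ·): I: 0.0442748; II: 0.105263; III: 0.15873.
Posterior ∝ prior × likelihood. Numerator for I: 0.29·0.0442748 = 0.0128397.
Normalizing constant: 0.29·0.0442748 + 0.37·0.105263 + 0.34·0.15873 = 0.105755.
P(I | observation) = 0.0128397 / 0.105755 = 0.12141.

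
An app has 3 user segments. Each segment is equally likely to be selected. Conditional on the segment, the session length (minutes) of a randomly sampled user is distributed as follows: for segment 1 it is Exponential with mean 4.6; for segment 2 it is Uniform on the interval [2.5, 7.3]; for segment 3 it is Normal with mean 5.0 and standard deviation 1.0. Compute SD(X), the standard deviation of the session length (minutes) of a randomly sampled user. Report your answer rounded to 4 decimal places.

Per component, 1: μ=4.6, E[X²]=42.32; 2: μ=4.9, E[X²]=25.93; 3: μ=5, E[X²]=26.
E[X] = 0.333333·4.6 + 0.333333·4.9 + 0.333333·5 = 4.83333.
E[X²] = 0.333333·42.32 + 0.333333·25.93 + 0.333333·26 = 31.4167.
Var(X) = E[X²] − (E[X])² = 31.4167 − 23.3611 = 8.05556.
SD(X) = √8.05556 = 2.83823.

2.8382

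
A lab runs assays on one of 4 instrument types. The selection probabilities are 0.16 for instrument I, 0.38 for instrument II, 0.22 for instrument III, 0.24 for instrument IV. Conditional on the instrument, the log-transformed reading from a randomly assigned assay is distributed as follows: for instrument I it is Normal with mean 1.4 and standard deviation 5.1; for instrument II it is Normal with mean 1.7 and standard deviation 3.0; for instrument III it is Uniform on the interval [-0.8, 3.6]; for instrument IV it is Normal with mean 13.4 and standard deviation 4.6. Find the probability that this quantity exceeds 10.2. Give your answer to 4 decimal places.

Conditional on each instrument, P(X > 10.2): I: 0.0422196; II: 0.00230327; III: 0; IV: 0.756677.
By total probability, P(X > 10.2) = 0.16·0.0422196 + 0.38·0.00230327 + 0.22·0 + 0.24·0.756677 = 0.189233.

0.1892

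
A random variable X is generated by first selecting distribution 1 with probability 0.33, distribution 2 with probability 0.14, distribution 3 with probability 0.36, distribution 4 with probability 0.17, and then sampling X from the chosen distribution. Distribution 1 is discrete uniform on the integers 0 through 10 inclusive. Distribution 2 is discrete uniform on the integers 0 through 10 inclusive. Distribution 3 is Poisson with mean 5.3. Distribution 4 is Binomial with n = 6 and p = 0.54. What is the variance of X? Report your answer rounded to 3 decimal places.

Per component, 1: μ=5, E[X²]=35; 2: μ=5, E[X²]=35; 3: μ=5.3, E[X²]=33.39; 4: μ=3.24, E[X²]=11.988.
E[X] = 0.33·5 + 0.14·5 + 0.36·5.3 + 0.17·3.24 = 4.8088.
E[X²] = 0.33·35 + 0.14·35 + 0.36·33.39 + 0.17·11.988 = 30.5084.
Var(X) = E[X²] − (E[X])² = 30.5084 − 23.1246 = 7.3838.

7.384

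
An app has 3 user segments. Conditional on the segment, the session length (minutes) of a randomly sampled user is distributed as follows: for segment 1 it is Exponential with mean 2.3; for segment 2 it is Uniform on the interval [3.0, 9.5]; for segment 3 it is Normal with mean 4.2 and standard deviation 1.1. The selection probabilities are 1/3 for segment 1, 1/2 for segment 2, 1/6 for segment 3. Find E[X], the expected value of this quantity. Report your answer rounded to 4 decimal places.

Component means — 1: 2.3; 2: 6.25; 3: 4.2.
E[X] = 0.333333·2.3 + 0.5·6.25 + 0.166667·4.2 = 4.59167.

4.5917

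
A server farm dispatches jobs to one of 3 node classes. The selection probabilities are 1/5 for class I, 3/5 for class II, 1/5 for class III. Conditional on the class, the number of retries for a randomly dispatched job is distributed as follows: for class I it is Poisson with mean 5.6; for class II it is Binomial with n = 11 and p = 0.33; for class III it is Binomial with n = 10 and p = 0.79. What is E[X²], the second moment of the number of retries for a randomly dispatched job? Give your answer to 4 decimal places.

29.5712

For each component E[X²] = Var + (mean)², giving I: 36.96; II: 15.609; III: 64.069.
Overall E[X²] = 0.2·36.96 + 0.6·15.609 + 0.2·64.069 = 29.5712.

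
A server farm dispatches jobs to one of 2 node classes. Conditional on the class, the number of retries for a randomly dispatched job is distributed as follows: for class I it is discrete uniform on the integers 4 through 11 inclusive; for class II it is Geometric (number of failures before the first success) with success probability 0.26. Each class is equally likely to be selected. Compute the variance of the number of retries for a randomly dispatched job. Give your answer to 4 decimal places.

13.5129

Per component, I: μ=7.5, E[X²]=61.5; II: μ=2.84615, E[X²]=19.0473.
E[X] = 0.5·7.5 + 0.5·2.84615 = 5.17308.
E[X²] = 0.5·61.5 + 0.5·19.0473 = 40.2737.
Var(X) = E[X²] − (E[X])² = 40.2737 − 26.7607 = 13.5129.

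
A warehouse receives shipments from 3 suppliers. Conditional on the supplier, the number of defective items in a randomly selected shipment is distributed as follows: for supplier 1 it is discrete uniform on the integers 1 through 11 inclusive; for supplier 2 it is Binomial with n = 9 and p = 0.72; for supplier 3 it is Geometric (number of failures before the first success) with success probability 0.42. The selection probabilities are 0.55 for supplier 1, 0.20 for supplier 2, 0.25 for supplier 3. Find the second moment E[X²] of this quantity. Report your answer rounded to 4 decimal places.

35.3597

For each component E[X²] = Var + (mean)², giving 1: 46; 2: 43.8048; 3: 5.19501.
Overall E[X²] = 0.55·46 + 0.2·43.8048 + 0.25·5.19501 = 35.3597.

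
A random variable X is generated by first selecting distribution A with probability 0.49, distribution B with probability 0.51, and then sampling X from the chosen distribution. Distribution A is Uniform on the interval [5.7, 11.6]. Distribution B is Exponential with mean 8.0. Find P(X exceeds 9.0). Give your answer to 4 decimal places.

Conditional on each component, P(X > 9.0): A: 0.440678; B: 0.324652.
By total probability, P(X > 9.0) = 0.49·0.440678 + 0.51·0.324652 = 0.381505.

0.3815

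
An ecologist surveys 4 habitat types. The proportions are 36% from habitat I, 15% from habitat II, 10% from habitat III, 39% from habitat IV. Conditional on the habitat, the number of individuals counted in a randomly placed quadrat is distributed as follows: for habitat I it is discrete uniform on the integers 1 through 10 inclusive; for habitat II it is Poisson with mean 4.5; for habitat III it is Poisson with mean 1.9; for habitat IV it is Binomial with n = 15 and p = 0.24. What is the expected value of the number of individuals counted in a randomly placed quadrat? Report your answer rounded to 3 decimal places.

Component means — I: 5.5; II: 4.5; III: 1.9; IV: 3.6.
E[X] = 0.36·5.5 + 0.15·4.5 + 0.1·1.9 + 0.39·3.6 = 4.249.

4.249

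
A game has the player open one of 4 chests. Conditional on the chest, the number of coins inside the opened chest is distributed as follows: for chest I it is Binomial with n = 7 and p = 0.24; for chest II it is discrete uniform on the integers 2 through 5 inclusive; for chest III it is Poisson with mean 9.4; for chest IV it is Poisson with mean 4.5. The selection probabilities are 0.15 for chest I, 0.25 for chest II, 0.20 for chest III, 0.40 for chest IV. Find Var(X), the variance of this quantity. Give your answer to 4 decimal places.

Per component, I: μ=1.68, E[X²]=4.0992; II: μ=3.5, E[X²]=13.5; III: μ=9.4, E[X²]=97.76; IV: μ=4.5, E[X²]=24.75.
E[X] = 0.15·1.68 + 0.25·3.5 + 0.2·9.4 + 0.4·4.5 = 4.807.
E[X²] = 0.15·4.0992 + 0.25·13.5 + 0.2·97.76 + 0.4·24.75 = 33.4419.
Var(X) = E[X²] − (E[X])² = 33.4419 − 23.1072 = 10.3346.

10.3346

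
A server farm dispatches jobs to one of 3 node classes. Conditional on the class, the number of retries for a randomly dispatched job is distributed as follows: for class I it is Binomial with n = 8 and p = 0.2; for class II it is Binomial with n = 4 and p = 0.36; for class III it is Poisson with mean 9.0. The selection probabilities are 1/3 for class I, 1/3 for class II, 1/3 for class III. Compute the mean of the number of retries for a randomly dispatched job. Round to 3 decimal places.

4.013

Component means — I: 1.6; II: 1.44; III: 9.
E[X] = 0.333333·1.6 + 0.333333·1.44 + 0.333333·9 = 4.01333.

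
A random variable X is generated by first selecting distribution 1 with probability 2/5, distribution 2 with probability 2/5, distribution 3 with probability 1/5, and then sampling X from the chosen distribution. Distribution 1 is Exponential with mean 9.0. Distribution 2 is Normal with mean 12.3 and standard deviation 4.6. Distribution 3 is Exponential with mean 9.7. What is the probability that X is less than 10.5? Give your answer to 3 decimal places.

Conditional on each component, P(X < 10.5): 1: 0.688597; 2: 0.347786; 3: 0.661244.
By total probability, P(X < 10.5) = 0.4·0.688597 + 0.4·0.347786 + 0.2·0.661244 = 0.546802.

0.547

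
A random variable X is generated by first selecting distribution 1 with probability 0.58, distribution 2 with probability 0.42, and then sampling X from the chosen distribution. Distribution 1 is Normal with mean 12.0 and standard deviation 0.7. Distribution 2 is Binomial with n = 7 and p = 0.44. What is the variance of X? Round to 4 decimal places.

20.3910

Per component, 1: μ=12, E[X²]=144.49; 2: μ=3.08, E[X²]=11.2112.
E[X] = 0.58·12 + 0.42·3.08 = 8.2536.
E[X²] = 0.58·144.49 + 0.42·11.2112 = 88.5129.
Var(X) = E[X²] − (E[X])² = 88.5129 − 68.1219 = 20.391.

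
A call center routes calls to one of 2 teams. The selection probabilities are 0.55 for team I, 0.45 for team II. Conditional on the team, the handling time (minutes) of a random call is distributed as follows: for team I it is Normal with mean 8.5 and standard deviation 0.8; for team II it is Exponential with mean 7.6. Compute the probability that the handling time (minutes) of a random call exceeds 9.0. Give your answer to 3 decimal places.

Conditional on each team, P(X > 9.0): I: 0.265986; II: 0.305988.
By total probability, P(X > 9.0) = 0.55·0.265986 + 0.45·0.305988 = 0.283986.

0.284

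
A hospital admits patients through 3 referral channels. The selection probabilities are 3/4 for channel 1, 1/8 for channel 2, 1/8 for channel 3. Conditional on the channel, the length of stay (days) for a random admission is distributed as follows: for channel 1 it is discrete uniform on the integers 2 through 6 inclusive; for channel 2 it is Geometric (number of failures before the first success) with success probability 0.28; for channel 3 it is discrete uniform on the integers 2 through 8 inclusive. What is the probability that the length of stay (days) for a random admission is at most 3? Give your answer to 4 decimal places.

0.4271

Conditional on each channel, P(X ≤ 3): 1: 0.4; 2: 0.731261; 3: 0.285714.
By total probability, P(X ≤ 3) = 0.75·0.4 + 0.125·0.731261 + 0.125·0.285714 = 0.427122.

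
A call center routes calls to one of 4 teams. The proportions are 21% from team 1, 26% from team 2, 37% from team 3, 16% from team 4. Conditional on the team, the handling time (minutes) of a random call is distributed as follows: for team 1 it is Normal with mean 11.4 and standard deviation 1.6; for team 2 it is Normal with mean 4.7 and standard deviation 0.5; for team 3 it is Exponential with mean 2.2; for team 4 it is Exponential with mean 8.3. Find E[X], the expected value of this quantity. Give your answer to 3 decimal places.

Component means — 1: 11.4; 2: 4.7; 3: 2.2; 4: 8.3.
E[X] = 0.21·11.4 + 0.26·4.7 + 0.37·2.2 + 0.16·8.3 = 5.758.

5.758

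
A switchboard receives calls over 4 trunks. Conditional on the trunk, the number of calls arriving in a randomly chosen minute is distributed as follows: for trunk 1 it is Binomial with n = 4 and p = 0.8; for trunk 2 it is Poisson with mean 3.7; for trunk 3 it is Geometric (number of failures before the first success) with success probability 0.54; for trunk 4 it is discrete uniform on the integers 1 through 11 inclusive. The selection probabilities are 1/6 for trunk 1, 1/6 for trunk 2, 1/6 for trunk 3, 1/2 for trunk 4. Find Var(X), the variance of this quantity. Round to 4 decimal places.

Per component, 1: μ=3.2, E[X²]=10.88; 2: μ=3.7, E[X²]=17.39; 3: μ=0.851852, E[X²]=2.30316; 4: μ=6, E[X²]=46.
E[X] = 0.166667·3.2 + 0.166667·3.7 + 0.166667·0.851852 + 0.5·6 = 4.29198.
E[X²] = 0.166667·10.88 + 0.166667·17.39 + 0.166667·2.30316 + 0.5·46 = 28.0955.
Var(X) = E[X²] − (E[X])² = 28.0955 − 18.4211 = 9.67447.

9.6745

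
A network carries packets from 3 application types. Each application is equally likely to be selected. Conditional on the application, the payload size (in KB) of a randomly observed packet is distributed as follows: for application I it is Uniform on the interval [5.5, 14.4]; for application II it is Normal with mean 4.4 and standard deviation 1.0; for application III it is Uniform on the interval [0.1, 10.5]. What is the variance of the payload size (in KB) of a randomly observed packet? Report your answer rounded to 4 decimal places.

11.4531

Per component, I: μ=9.95, E[X²]=105.603; II: μ=4.4, E[X²]=20.36; III: μ=5.3, E[X²]=37.1033.
E[X] = 0.333333·9.95 + 0.333333·4.4 + 0.333333·5.3 = 6.55.
E[X²] = 0.333333·105.603 + 0.333333·20.36 + 0.333333·37.1033 = 54.3556.
Var(X) = E[X²] − (E[X])² = 54.3556 − 42.9025 = 11.4531.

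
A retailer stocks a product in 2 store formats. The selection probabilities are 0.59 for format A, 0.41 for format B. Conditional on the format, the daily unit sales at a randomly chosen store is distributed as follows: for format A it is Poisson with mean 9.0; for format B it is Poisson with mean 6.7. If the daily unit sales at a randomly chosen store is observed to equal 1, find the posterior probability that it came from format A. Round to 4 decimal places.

Likelihoods P(X=1 | ·): A: 0.00111069; B: 0.00824711.
Posterior ∝ prior × likelihood. Numerator for A: 0.59·0.00111069 = 0.000655306.
Normalizing constant: 0.59·0.00111069 + 0.41·0.00824711 = 0.00403662.
P(A | observation) = 0.000655306 / 0.00403662 = 0.16234.

0.1623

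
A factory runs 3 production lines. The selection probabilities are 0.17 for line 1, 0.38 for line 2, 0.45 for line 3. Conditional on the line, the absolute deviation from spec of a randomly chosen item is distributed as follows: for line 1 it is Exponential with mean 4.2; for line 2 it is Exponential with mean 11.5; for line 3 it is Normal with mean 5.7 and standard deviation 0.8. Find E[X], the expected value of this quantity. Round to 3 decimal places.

7.649

Component means — 1: 4.2; 2: 11.5; 3: 5.7.
E[X] = 0.17·4.2 + 0.38·11.5 + 0.45·5.7 = 7.649.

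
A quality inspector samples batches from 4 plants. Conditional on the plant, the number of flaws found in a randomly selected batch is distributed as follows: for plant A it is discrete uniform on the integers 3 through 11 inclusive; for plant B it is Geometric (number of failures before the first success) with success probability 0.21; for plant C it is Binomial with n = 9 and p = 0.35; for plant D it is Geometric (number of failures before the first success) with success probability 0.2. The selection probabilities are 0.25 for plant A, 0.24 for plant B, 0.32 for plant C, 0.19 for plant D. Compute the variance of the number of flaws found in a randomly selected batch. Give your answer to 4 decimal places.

Per component, A: μ=7, E[X²]=55.6667; B: μ=3.7619, E[X²]=32.0658; C: μ=3.15, E[X²]=11.97; D: μ=4, E[X²]=36.
E[X] = 0.25·7 + 0.24·3.7619 + 0.32·3.15 + 0.19·4 = 4.42086.
E[X²] = 0.25·55.6667 + 0.24·32.0658 + 0.32·11.97 + 0.19·36 = 32.2828.
Var(X) = E[X²] − (E[X])² = 32.2828 − 19.544 = 12.7389.

12.7389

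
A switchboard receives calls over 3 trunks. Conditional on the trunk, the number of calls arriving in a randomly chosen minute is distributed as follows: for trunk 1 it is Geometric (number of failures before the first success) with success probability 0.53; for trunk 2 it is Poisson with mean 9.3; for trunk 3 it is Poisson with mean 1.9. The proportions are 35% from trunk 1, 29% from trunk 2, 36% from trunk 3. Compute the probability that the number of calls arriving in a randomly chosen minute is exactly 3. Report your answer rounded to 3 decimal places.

Conditional on each trunk, P(X = 3): 1: 0.0550262; 2: 0.0122563; 3: 0.170982.
By total probability, P(X = 3) = 0.35·0.0550262 + 0.29·0.0122563 + 0.36·0.170982 = 0.084367.

0.084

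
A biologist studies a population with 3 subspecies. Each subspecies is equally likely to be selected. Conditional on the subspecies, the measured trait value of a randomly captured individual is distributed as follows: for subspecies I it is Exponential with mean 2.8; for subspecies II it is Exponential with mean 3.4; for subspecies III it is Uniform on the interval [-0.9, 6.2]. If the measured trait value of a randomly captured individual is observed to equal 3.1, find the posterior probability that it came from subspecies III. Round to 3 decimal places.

0.374

Likelihoods f(3.1 | ·): I: 0.118036; II: 0.118181; III: 0.140845.
Posterior ∝ prior × likelihood. Numerator for III: 0.333333·0.140845 = 0.0469484.
Normalizing constant: 0.333333·0.118036 + 0.333333·0.118181 + 0.333333·0.140845 = 0.125687.
P(III | observation) = 0.0469484 / 0.125687 = 0.373533.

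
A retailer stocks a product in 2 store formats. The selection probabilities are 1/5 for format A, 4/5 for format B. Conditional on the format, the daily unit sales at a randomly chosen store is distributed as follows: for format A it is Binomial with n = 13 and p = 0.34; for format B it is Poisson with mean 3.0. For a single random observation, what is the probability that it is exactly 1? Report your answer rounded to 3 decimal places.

0.126

Conditional on each format, P(X = 1): A: 0.030196; B: 0.149361.
By total probability, P(X = 1) = 0.2·0.030196 + 0.8·0.149361 = 0.125528.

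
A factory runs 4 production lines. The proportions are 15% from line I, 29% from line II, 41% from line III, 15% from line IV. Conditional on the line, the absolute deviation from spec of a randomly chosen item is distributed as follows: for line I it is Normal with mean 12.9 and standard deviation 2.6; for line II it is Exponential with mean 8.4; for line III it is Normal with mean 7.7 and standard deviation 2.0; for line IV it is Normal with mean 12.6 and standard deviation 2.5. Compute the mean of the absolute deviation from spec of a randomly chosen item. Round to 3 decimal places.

9.418

Component means — I: 12.9; II: 8.4; III: 7.7; IV: 12.6.
E[X] = 0.15·12.9 + 0.29·8.4 + 0.41·7.7 + 0.15·12.6 = 9.418.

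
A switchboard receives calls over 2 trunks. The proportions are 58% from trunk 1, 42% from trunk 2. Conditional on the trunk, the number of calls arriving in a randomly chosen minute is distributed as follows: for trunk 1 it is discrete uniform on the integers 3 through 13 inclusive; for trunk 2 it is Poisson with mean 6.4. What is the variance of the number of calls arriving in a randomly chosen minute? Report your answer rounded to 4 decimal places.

Per component, 1: μ=8, E[X²]=74; 2: μ=6.4, E[X²]=47.36.
E[X] = 0.58·8 + 0.42·6.4 = 7.328.
E[X²] = 0.58·74 + 0.42·47.36 = 62.8112.
Var(X) = E[X²] − (E[X])² = 62.8112 − 53.6996 = 9.11162.

9.1116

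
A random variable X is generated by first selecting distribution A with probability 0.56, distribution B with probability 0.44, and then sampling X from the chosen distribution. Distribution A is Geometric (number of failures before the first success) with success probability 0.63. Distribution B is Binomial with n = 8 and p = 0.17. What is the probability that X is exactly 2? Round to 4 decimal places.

0.1647

Conditional on each component, P(X = 2): A: 0.086247; B: 0.26456.
By total probability, P(X = 2) = 0.56·0.086247 + 0.44·0.26456 = 0.164705.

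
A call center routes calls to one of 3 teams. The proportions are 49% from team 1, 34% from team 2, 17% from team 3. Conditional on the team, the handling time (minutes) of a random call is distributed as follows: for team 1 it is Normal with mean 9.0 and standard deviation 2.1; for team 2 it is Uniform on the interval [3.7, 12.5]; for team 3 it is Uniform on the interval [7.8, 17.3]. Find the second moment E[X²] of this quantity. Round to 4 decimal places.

94.4064

For each component E[X²] = Var + (mean)², giving 1: 85.41; 2: 72.0633; 3: 165.023.
Overall E[X²] = 0.49·85.41 + 0.34·72.0633 + 0.17·165.023 = 94.4064.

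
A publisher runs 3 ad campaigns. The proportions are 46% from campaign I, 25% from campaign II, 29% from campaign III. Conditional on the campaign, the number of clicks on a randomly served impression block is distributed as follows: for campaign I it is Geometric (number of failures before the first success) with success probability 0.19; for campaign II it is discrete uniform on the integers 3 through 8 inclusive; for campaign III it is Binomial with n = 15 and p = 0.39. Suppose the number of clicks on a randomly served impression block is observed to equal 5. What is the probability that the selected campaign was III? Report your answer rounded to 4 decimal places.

Likelihoods P(X=5 | ·): I: 0.0662489; II: 0.166667; III: 0.193275.
Posterior ∝ prior × likelihood. Numerator for III: 0.29·0.193275 = 0.0560499.
Normalizing constant: 0.46·0.0662489 + 0.25·0.166667 + 0.29·0.193275 = 0.128191.
P(III | observation) = 0.0560499 / 0.128191 = 0.437237.

0.4372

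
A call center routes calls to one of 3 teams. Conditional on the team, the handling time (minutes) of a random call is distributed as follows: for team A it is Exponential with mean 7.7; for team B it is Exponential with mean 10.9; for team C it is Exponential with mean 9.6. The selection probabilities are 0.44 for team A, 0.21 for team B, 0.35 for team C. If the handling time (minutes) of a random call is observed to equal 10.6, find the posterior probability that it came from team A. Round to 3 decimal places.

Likelihoods f(10.6 | ·): A: 0.032783; B: 0.0346922; C: 0.0345299.
Posterior ∝ prior × likelihood. Numerator for A: 0.44·0.032783 = 0.0144245.
Normalizing constant: 0.44·0.032783 + 0.21·0.0346922 + 0.35·0.0345299 = 0.0337954.
P(A | observation) = 0.0144245 / 0.0337954 = 0.42682.

0.427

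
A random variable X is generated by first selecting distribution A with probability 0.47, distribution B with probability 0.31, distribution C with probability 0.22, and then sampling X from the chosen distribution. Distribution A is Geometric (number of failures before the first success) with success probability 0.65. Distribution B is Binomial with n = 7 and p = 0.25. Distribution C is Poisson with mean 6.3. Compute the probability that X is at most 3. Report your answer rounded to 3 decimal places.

0.779

Conditional on each component, P(X ≤ 3): A: 0.984994; B: 0.929443; C: 0.126374.
By total probability, P(X ≤ 3) = 0.47·0.984994 + 0.31·0.929443 + 0.22·0.126374 = 0.778877.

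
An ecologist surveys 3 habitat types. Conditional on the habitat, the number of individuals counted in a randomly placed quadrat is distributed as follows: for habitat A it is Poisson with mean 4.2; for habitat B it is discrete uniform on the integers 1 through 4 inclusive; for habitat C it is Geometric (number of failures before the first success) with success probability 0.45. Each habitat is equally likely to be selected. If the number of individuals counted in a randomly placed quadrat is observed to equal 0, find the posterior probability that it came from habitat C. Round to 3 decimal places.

Likelihoods P(X=0 | ·): A: 0.0149956; B: 0; C: 0.45.
Posterior ∝ prior × likelihood. Numerator for C: 0.333333·0.45 = 0.15.
Normalizing constant: 0.333333·0.0149956 + 0.333333·0 + 0.333333·0.45 = 0.154999.
P(C | observation) = 0.15 / 0.154999 = 0.967751.

0.968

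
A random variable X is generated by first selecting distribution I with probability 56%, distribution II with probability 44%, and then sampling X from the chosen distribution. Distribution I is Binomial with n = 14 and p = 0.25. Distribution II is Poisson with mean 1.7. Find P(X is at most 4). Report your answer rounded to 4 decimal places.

0.8422

Conditional on each component, P(X ≤ 4): I: 0.741535; II: 0.970385.
By total probability, P(X ≤ 4) = 0.56·0.741535 + 0.44·0.970385 = 0.842229.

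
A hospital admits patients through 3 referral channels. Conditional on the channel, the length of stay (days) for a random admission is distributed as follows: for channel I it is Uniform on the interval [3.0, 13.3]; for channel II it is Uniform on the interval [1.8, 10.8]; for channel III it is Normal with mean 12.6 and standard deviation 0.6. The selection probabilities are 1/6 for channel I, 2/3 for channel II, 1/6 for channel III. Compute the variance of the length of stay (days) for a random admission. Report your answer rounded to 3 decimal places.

Per component, I: μ=8.15, E[X²]=75.2633; II: μ=6.3, E[X²]=46.44; III: μ=12.6, E[X²]=159.12.
E[X] = 0.166667·8.15 + 0.666667·6.3 + 0.166667·12.6 = 7.65833.
E[X²] = 0.166667·75.2633 + 0.666667·46.44 + 0.166667·159.12 = 70.0239.
Var(X) = E[X²] − (E[X])² = 70.0239 − 58.6501 = 11.3738.

11.374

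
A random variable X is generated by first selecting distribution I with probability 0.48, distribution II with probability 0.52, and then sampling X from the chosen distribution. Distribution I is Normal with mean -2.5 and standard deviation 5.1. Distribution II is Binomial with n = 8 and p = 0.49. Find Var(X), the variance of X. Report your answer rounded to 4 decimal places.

23.8120

Per component, I: μ=-2.5, E[X²]=32.26; II: μ=3.92, E[X²]=17.3656.
E[X] = 0.48·-2.5 + 0.52·3.92 = 0.8384.
E[X²] = 0.48·32.26 + 0.52·17.3656 = 24.5149.
Var(X) = E[X²] − (E[X])² = 24.5149 − 0.702915 = 23.812.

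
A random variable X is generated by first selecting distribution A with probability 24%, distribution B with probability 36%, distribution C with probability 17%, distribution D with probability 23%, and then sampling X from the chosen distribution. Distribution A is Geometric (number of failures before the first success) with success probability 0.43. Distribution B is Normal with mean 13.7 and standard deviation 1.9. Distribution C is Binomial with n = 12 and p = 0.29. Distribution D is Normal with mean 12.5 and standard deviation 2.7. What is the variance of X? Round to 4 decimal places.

Per component, A: μ=1.32558, E[X²]=4.83991; B: μ=13.7, E[X²]=191.3; C: μ=3.48, E[X²]=14.5812; D: μ=12.5, E[X²]=163.54.
E[X] = 0.24·1.32558 + 0.36·13.7 + 0.17·3.48 + 0.23·12.5 = 8.71674.
E[X²] = 0.24·4.83991 + 0.36·191.3 + 0.17·14.5812 + 0.23·163.54 = 110.123.
Var(X) = E[X²] − (E[X])² = 110.123 − 75.9815 = 34.141.

34.1410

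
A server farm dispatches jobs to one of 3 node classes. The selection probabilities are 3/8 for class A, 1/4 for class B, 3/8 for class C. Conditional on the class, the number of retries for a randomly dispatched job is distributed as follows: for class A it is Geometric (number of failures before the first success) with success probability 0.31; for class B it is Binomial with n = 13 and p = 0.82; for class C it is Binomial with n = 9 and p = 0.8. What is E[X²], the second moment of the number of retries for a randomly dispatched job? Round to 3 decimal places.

53.419

For each component E[X²] = Var + (mean)², giving A: 12.1342; B: 115.554; C: 53.28.
Overall E[X²] = 0.375·12.1342 + 0.25·115.554 + 0.375·53.28 = 53.4189.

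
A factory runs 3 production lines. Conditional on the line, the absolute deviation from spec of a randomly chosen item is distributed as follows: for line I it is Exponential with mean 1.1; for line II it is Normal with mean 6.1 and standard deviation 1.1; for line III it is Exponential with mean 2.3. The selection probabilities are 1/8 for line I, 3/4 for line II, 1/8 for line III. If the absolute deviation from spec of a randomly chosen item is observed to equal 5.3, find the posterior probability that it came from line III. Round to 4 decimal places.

0.0252

Likelihoods f(5.3 | ·): I: 0.00734679; II: 0.278396; III: 0.0434017.
Posterior ∝ prior × likelihood. Numerator for III: 0.125·0.0434017 = 0.00542521.
Normalizing constant: 0.125·0.00734679 + 0.75·0.278396 + 0.125·0.0434017 = 0.21514.
P(III | observation) = 0.00542521 / 0.21514 = 0.0252171.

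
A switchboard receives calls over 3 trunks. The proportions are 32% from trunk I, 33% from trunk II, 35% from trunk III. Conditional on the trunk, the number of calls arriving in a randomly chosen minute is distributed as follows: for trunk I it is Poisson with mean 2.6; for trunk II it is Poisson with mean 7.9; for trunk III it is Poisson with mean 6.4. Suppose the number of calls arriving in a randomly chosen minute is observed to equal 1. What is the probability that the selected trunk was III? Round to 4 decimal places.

Likelihoods P(X=1 | ·): I: 0.193111; II: 0.00292887; III: 0.010634.
Posterior ∝ prior × likelihood. Numerator for III: 0.35·0.010634 = 0.00372189.
Normalizing constant: 0.32·0.193111 + 0.33·0.00292887 + 0.35·0.010634 = 0.066484.
P(III | observation) = 0.00372189 / 0.066484 = 0.0559817.

0.0560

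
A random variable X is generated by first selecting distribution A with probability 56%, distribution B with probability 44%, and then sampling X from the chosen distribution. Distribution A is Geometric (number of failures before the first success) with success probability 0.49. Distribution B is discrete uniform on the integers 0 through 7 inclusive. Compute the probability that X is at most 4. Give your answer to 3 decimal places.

Conditional on each component, P(X ≤ 4): A: 0.965497; B: 0.625.
By total probability, P(X ≤ 4) = 0.56·0.965497 + 0.44·0.625 = 0.815679.

0.816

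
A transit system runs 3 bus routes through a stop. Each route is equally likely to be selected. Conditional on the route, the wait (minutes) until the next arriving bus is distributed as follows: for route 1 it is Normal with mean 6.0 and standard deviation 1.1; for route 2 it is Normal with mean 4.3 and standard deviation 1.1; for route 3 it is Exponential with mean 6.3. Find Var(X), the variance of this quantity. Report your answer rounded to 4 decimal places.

Per component, 1: μ=6, E[X²]=37.21; 2: μ=4.3, E[X²]=19.7; 3: μ=6.3, E[X²]=79.38.
E[X] = 0.333333·6 + 0.333333·4.3 + 0.333333·6.3 = 5.53333.
E[X²] = 0.333333·37.21 + 0.333333·19.7 + 0.333333·79.38 = 45.43.
Var(X) = E[X²] − (E[X])² = 45.43 − 30.6178 = 14.8122.

14.8122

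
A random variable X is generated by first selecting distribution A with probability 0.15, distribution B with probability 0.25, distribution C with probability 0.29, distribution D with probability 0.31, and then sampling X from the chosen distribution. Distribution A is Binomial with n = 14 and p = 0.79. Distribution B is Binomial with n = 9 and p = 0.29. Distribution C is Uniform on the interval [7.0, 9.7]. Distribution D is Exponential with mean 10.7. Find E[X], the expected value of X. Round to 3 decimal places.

Component means — A: 11.06; B: 2.61; C: 8.35; D: 10.7.
E[X] = 0.15·11.06 + 0.25·2.61 + 0.29·8.35 + 0.31·10.7 = 8.05.

8.050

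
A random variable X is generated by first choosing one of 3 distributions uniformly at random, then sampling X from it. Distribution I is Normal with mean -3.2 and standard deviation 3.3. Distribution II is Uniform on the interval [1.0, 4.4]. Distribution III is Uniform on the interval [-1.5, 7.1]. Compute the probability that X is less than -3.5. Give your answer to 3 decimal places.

0.155

Conditional on each component, P(X < -3.5): I: 0.463782; II: 0; III: 0.
By total probability, P(X < -3.5) = 0.333333·0.463782 + 0.333333·0 + 0.333333·0 = 0.154594.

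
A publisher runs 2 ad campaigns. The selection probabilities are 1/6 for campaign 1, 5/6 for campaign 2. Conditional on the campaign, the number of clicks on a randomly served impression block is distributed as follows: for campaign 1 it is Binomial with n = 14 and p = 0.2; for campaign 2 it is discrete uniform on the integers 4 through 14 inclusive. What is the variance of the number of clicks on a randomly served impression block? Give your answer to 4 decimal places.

Per component, 1: μ=2.8, E[X²]=10.08; 2: μ=9, E[X²]=91.
E[X] = 0.166667·2.8 + 0.833333·9 = 7.96667.
E[X²] = 0.166667·10.08 + 0.833333·91 = 77.5133.
Var(X) = E[X²] − (E[X])² = 77.5133 − 63.4678 = 14.0456.

14.0456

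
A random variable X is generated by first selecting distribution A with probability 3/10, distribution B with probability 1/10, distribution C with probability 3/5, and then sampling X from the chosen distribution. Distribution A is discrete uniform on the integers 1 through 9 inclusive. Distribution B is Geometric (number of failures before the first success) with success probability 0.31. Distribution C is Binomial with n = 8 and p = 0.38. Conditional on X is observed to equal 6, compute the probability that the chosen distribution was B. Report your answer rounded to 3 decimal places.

Likelihoods P(X=6 | ·): A: 0.111111; B: 0.0334546; C: 0.0324073.
Posterior ∝ prior × likelihood. Numerator for B: 0.1·0.0334546 = 0.00334546.
Normalizing constant: 0.3·0.111111 + 0.1·0.0334546 + 0.6·0.0324073 = 0.0561232.
P(B | observation) = 0.00334546 / 0.0561232 = 0.0596093.

0.060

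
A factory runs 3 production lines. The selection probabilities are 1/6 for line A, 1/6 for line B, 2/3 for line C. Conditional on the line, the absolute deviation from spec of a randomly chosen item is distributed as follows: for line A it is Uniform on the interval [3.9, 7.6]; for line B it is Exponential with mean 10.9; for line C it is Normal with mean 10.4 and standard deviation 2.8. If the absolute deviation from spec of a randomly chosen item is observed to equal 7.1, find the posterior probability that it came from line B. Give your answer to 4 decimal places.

0.0794

Likelihoods f(7.1 | ·): A: 0.27027; B: 0.0478282; C: 0.0711423.
Posterior ∝ prior × likelihood. Numerator for B: 0.166667·0.0478282 = 0.00797137.
Normalizing constant: 0.166667·0.27027 + 0.166667·0.0478282 + 0.666667·0.0711423 = 0.100445.
P(B | observation) = 0.00797137 / 0.100445 = 0.0793609.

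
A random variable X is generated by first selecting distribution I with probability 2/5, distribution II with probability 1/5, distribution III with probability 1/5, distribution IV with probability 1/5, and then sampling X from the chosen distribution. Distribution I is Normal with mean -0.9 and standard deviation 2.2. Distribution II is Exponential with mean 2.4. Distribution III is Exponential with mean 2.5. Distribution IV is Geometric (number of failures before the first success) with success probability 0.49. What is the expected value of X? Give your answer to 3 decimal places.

Component means — I: -0.9; II: 2.4; III: 2.5; IV: 1.04082.
E[X] = 0.4·-0.9 + 0.2·2.4 + 0.2·2.5 + 0.2·1.04082 = 0.828163.

0.828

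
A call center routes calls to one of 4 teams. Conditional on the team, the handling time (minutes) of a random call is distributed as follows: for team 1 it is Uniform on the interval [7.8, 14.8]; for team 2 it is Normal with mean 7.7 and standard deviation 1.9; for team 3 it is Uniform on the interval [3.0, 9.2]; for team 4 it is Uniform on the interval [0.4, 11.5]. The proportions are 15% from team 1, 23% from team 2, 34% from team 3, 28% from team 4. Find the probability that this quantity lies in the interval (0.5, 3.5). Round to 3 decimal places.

Conditional on each team, P(0.5 < X < 3.5): 1: 0; 2: 0.0134588; 3: 0.0806452; 4: 0.27027.
By total probability, P(0.5 < X < 3.5) = 0.15·0 + 0.23·0.0134588 + 0.34·0.0806452 + 0.28·0.27027 = 0.106191.

0.106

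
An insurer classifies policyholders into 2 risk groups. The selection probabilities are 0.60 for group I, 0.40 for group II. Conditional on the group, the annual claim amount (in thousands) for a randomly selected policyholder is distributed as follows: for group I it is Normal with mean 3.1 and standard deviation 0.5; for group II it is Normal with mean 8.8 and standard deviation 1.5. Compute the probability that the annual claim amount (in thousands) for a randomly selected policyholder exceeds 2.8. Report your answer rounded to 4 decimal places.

Conditional on each group, P(X > 2.8): I: 0.725747; II: 0.999968.
By total probability, P(X > 2.8) = 0.6·0.725747 + 0.4·0.999968 = 0.835435.

0.8354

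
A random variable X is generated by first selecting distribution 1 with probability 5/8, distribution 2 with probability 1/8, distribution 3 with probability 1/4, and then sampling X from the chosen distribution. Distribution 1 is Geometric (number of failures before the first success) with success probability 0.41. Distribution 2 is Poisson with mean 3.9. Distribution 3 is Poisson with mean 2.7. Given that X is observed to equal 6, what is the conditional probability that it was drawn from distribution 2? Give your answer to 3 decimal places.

Likelihoods P(X=6 | ·): 1: 0.017294; 2: 0.0989251; 3: 0.0361622.
Posterior ∝ prior × likelihood. Numerator for 2: 0.125·0.0989251 = 0.0123656.
Normalizing constant: 0.625·0.017294 + 0.125·0.0989251 + 0.25·0.0361622 = 0.032215.
P(2 | observation) = 0.0123656 / 0.032215 = 0.383848.

0.384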